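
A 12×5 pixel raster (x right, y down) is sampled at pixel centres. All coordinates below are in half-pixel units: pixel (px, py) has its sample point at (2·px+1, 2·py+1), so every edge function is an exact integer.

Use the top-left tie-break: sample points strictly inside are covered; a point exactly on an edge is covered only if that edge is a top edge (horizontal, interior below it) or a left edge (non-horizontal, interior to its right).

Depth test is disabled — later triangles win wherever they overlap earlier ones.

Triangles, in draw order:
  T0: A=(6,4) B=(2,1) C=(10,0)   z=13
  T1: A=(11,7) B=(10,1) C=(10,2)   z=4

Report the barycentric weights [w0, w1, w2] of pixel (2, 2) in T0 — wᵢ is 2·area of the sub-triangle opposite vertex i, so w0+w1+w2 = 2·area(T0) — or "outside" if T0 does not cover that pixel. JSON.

T0:
  2·area = 28
  edge (6, 4)→(2, 1): d=(-4,-3) top-left  bias=+0
  edge (2, 1)→(10, 0): d=(8,-1) top-left  bias=+0
  edge (10, 0)→(6, 4): d=(-4,4) right/bottom  bias=-1
    (1,0)@(3, 1): e=[3,1,24] → █
    (2,0)@(5, 1): e=[9,3,16] → █
    (3,0)@(7, 1): e=[15,5,8] → █
    (4,0)@(9, 1): e=[21,7,0] → ·  [on edge]
    (1,1)@(3, 3): e=[-5,17,16] → ·
    (2,1)@(5, 3): e=[1,19,8] → █
    (3,1)@(7, 3): e=[7,21,0] → ·  [on edge]
    (2,2)@(5, 5): e=[-7,35,0] → ·  [on edge]
    (1,3)@(3, 7): e=[-21,49,0] → ·  [on edge]
    (0,4)@(1, 9): e=[-35,63,0] → ·  [on edge]
  covered (4 px):
    · █ █ █ · · · · · · · ·
    · · █ · · · · · · · · ·
    · · · · · · · · · · · ·
    · · · · · · · · · · · ·
    · · · · · · · · · · · ·
T1:
  2·area = 1  (B↔C swapped to make it positive)
  edge (11, 7)→(10, 2): d=(-1,-5) top-left  bias=+0
  edge (10, 2)→(10, 1): d=(0,-1) top-left  bias=+0
  edge (10, 1)→(11, 7): d=(1,6) right/bottom  bias=-1
    (5,3)@(11, 7): e=[0,1,0] → ·  [on edge]
  covered (0 px):
    · · · · · · · · · · · ·
    · · · · · · · · · · · ·
    · · · · · · · · · · · ·
    · · · · · · · · · · · ·
    · · · · · · · · · · · ·

Final: "outside"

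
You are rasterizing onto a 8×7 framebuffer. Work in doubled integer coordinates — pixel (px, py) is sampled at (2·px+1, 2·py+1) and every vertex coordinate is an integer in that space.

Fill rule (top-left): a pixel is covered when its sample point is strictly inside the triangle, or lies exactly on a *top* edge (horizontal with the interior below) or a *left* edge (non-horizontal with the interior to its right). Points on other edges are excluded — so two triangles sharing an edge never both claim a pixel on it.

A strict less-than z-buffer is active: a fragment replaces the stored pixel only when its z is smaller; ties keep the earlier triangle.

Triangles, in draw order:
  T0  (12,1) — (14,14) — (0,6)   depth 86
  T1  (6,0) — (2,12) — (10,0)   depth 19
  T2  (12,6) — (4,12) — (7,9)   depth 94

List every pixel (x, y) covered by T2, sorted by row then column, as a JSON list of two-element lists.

T0:
  2·area = 166
  edge (12, 1)→(14, 14): d=(2,13) right/bottom  bias=-1
  edge (14, 14)→(0, 6): d=(-14,-8) top-left  bias=+0
  edge (0, 6)→(12, 1): d=(12,-5) top-left  bias=+0
    (4,1)@(9, 3): e=[43,114,9] → █
    (5,1)@(11, 3): e=[17,130,19] → █
    (6,1)@(13, 3): e=[-9,146,29] → ·
    (1,2)@(3, 5): e=[125,38,3] → █
    (2,2)@(5, 5): e=[99,54,13] → █
    (3,2)@(7, 5): e=[73,70,23] → █
    (6,2)@(13, 5): e=[-5,118,53] → ·
    (1,3)@(3, 7): e=[129,10,27] → █
    (6,3)@(13, 7): e=[-1,90,77] → ·
    (1,4)@(3, 9): e=[133,-18,51] → ·
    (2,4)@(5, 9): e=[107,-2,61] → ·
    (3,4)@(7, 9): e=[81,14,71] → █
  covered (20 px):
    · · · · · · · ·
    · · · · █ █ · ·
    · █ █ █ █ █ · ·
    · █ █ █ █ █ · ·
    · · · █ █ █ █ ·
    · · · · █ █ █ ·
    · · · · · · █ ·
T1:
  2·area = 48  (B↔C swapped to make it positive)
  edge (6, 0)→(10, 0): d=(4,0) top-left  bias=+0
  edge (10, 0)→(2, 12): d=(-8,12) right/bottom  bias=-1
  edge (2, 12)→(6, 0): d=(4,-12) top-left  bias=+0
    (3,0)@(7, 1): e=[4,28,16] → █
    (4,0)@(9, 1): e=[4,4,40] → █
    (5,0)@(11, 1): e=[4,-20,64] → ·
    (2,1)@(5, 3): e=[12,36,0] → █  [on edge]
    (4,1)@(9, 3): e=[12,-12,48] → ·
    (2,2)@(5, 5): e=[20,20,8] → █
    (3,2)@(7, 5): e=[20,-4,32] → ·
    (2,3)@(5, 7): e=[28,4,16] → █
    (3,3)@(7, 7): e=[28,-20,40] → ·
    (1,4)@(3, 9): e=[36,12,0] → █  [on edge]
    (2,4)@(5, 9): e=[36,-12,24] → ·
    (1,5)@(3, 11): e=[44,-4,8] → ·
  covered (7 px):
    · · · █ █ · · ·
    · · █ █ · · · ·
    · · █ · · · · ·
    · · █ · · · · ·
    · █ · · · · · ·
    · · · · · · · ·
    · · · · · · · ·
T2:
  2·area = 6
  edge (12, 6)→(4, 12): d=(-8,6) right/bottom  bias=-1
  edge (4, 12)→(7, 9): d=(3,-3) top-left  bias=+0
  edge (7, 9)→(12, 6): d=(5,-3) top-left  bias=+0
    (7,0)@(15, 1): e=[22,0,-16] → ·  [on edge]
    (6,1)@(13, 3): e=[18,0,-12] → ·  [on edge]
    (5,2)@(11, 5): e=[14,0,-8] → ·  [on edge]
    (4,3)@(9, 7): e=[10,0,-4] → ·  [on edge]
    (3,4)@(7, 9): e=[6,0,0] → █  [on edge]
    (4,4)@(9, 9): e=[-6,6,6] → ·
    (2,5)@(5, 11): e=[2,0,4] → █  [on edge]
    (3,5)@(7, 11): e=[-10,6,10] → ·
    (1,6)@(3, 13): e=[-2,0,8] → ·  [on edge]
    (2,6)@(5, 13): e=[-14,6,14] → ·
  covered (2 px):
    · · · · · · · ·
    · · · · · · · ·
    · · · · · · · ·
    · · · · · · · ·
    · · · █ · · · ·
    · · █ · · · · ·
    · · · · · · · ·

Final: [[3,4],[2,5]]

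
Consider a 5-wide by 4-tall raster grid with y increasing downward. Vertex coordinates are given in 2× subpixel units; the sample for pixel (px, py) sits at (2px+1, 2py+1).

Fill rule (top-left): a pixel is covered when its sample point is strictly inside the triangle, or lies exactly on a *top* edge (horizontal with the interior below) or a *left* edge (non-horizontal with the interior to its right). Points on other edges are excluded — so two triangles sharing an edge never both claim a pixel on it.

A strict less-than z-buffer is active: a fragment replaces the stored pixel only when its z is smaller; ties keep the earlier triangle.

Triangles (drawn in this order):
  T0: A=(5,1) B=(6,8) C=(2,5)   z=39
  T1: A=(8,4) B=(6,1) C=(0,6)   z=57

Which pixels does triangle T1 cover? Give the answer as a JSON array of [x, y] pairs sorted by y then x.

T0:
  2·area = 25
  edge (5, 1)→(6, 8): d=(1,7) right/bottom  bias=-1
  edge (6, 8)→(2, 5): d=(-4,-3) top-left  bias=+0
  edge (2, 5)→(5, 1): d=(3,-4) top-left  bias=+0
    (2,0)@(5, 1): e=[0,25,0] → ·  [on edge]
    (2,1)@(5, 3): e=[2,17,6] → #
    (3,1)@(7, 3): e=[-12,23,14] → ·
    (1,2)@(3, 5): e=[18,3,4] → #
    (3,2)@(7, 5): e=[-10,15,20] → ·
    (1,3)@(3, 7): e=[20,-5,10] → ·
    (2,3)@(5, 7): e=[6,1,18] → #
    (3,3)@(7, 7): e=[-8,7,26] → ·
  covered (4 px):
    · · · · ·
    · · # · ·
    · # # · ·
    · · # · ·
T1:
  2·area = 28  (B↔C swapped to make it positive)
  edge (8, 4)→(0, 6): d=(-8,2) right/bottom  bias=-1
  edge (0, 6)→(6, 1): d=(6,-5) top-left  bias=+0
  edge (6, 1)→(8, 4): d=(2,3) right/bottom  bias=-1
    (2,1)@(5, 3): e=[14,7,7] → #
    (3,1)@(7, 3): e=[10,17,1] → #
    (4,1)@(9, 3): e=[6,27,-5] → ·
    (1,2)@(3, 5): e=[2,9,17] → #
    (2,2)@(5, 5): e=[-2,19,11] → ·
    (3,2)@(7, 5): e=[-6,29,5] → ·
    (1,3)@(3, 7): e=[-14,21,21] → ·
  covered (3 px):
    · · · · ·
    · · # # ·
    · # · · ·
    · · · · ·

Final: [[2,1],[3,1],[1,2]]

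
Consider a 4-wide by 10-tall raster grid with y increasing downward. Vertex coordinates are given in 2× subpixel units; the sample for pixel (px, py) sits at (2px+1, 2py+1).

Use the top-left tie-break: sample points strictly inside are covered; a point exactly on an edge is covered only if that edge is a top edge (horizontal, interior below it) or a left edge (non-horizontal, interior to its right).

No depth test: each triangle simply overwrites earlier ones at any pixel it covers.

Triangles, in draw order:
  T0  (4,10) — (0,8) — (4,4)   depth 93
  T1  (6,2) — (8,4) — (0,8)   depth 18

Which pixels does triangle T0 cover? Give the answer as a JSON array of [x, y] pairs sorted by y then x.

T0:
  2·area = 24
  edge (4, 10)→(0, 8): d=(-4,-2) top-left  bias=+0
  edge (0, 8)→(4, 4): d=(4,-4) top-left  bias=+0
  edge (4, 4)→(4, 10): d=(0,6) right/bottom  bias=-1
    (3,0)@(7, 1): e=[42,0,-18] → ·  [on edge]
    (2,1)@(5, 3): e=[30,0,-6] → ·  [on edge]
    (1,2)@(3, 5): e=[18,0,6] → #  [on edge]
    (2,2)@(5, 5): e=[22,8,-6] → ·
    (0,3)@(1, 7): e=[6,0,18] → #  [on edge]
    (2,3)@(5, 7): e=[14,16,-6] → ·
    (0,4)@(1, 9): e=[-2,8,18] → ·
    (1,4)@(3, 9): e=[2,16,6] → #
    (2,4)@(5, 9): e=[6,24,-6] → ·
    (1,5)@(3, 11): e=[-6,24,6] → ·
  covered (4 px):
    · · · ·
    · · · ·
    · # · ·
    # # · ·
    · # · ·
    · · · ·
    · · · ·
    · · · ·
    · · · ·
    · · · ·
T1:
  2·area = 24
  edge (6, 2)→(8, 4): d=(2,2) right/bottom  bias=-1
  edge (8, 4)→(0, 8): d=(-8,4) right/bottom  bias=-1
  edge (0, 8)→(6, 2): d=(6,-6) top-left  bias=+0
    (2,0)@(5, 1): e=[0,36,-12] → ·  [on edge]
    (3,0)@(7, 1): e=[-4,28,0] → ·  [on edge]
    (2,1)@(5, 3): e=[4,20,0] → #  [on edge]
    (3,1)@(7, 3): e=[0,12,12] → ·  [on edge]
    (1,2)@(3, 5): e=[12,12,0] → #  [on edge]
    (3,2)@(7, 5): e=[4,-4,24] → ·
    (0,3)@(1, 7): e=[20,4,0] → #  [on edge]
    (1,3)@(3, 7): e=[16,-4,12] → ·
    (2,3)@(5, 7): e=[12,-12,24] → ·
    (0,4)@(1, 9): e=[24,-12,12] → ·
  covered (4 px):
    · · · ·
    · · # ·
    · # # ·
    # · · ·
    · · · ·
    · · · ·
    · · · ·
    · · · ·
    · · · ·
    · · · ·

Final: [[1,2],[0,3],[1,3],[1,4]]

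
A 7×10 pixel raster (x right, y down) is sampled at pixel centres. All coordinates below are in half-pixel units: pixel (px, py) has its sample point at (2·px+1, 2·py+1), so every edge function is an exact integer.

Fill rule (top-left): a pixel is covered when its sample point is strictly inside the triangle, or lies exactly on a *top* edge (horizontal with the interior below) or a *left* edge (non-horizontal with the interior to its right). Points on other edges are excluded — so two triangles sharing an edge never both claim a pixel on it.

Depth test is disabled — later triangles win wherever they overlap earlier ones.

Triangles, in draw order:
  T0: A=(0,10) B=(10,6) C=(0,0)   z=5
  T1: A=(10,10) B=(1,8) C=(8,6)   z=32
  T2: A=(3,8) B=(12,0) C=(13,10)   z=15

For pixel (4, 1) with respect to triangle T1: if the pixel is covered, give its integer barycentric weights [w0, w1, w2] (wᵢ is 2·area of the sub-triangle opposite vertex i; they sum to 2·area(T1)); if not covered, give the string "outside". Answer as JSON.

T0:
  2·area = 100  (B↔C swapped to make it positive)
  edge (0, 10)→(0, 0): d=(0,-10) top-left  bias=+0
  edge (0, 0)→(10, 6): d=(10,6) right/bottom  bias=-1
  edge (10, 6)→(0, 10): d=(-10,4) right/bottom  bias=-1
    (0,0)@(1, 1): e=[10,4,86] → #
    (1,0)@(3, 1): e=[30,-8,78] → ·
    (0,1)@(1, 3): e=[10,24,66] → #
    (1,1)@(3, 3): e=[30,12,58] → #
    (2,1)@(5, 3): e=[50,0,50] → ·  [on edge]
    (0,2)@(1, 5): e=[10,44,46] → #
    (2,2)@(5, 5): e=[50,20,30] → #
    (3,2)@(7, 5): e=[70,8,22] → #
    (4,2)@(9, 5): e=[90,-4,14] → ·
    (0,3)@(1, 7): e=[10,64,26] → #
    (4,3)@(9, 7): e=[90,16,-6] → ·
    (0,4)@(1, 9): e=[10,84,6] → #
  covered (12 px):
    # · · · · · ·
    # # · · · · ·
    # # # # · · ·
    # # # # · · ·
    # · · · · · ·
    · · · · · · ·
    · · · · · · ·
    · · · · · · ·
    · · · · · · ·
    · · · · · · ·
T1:
  2·area = 32
  edge (10, 10)→(1, 8): d=(-9,-2) top-left  bias=+0
  edge (1, 8)→(8, 6): d=(7,-2) top-left  bias=+0
  edge (8, 6)→(10, 10): d=(2,4) right/bottom  bias=-1
    (2,3)@(5, 7): e=[17,1,14] → #
    (3,3)@(7, 7): e=[21,5,6] → #
    (4,3)@(9, 7): e=[25,9,-2] → ·
    (2,4)@(5, 9): e=[-1,15,18] → ·
    (3,4)@(7, 9): e=[3,19,10] → #
    (4,4)@(9, 9): e=[7,23,2] → #
    (5,4)@(11, 9): e=[11,27,-6] → ·
    (3,5)@(7, 11): e=[-15,33,14] → ·
    (4,5)@(9, 11): e=[-11,37,6] → ·
  covered (4 px):
    · · · · · · ·
    · · · · · · ·
    · · · · · · ·
    · · # # · · ·
    · · · # # · ·
    · · · · · · ·
    · · · · · · ·
    · · · · · · ·
    · · · · · · ·
    · · · · · · ·
T2:
  2·area = 98
  edge (3, 8)→(12, 0): d=(9,-8) top-left  bias=+0
  edge (12, 0)→(13, 10): d=(1,10) right/bottom  bias=-1
  edge (13, 10)→(3, 8): d=(-10,-2) top-left  bias=+0
    (5,0)@(11, 1): e=[1,11,86] → #
    (6,0)@(13, 1): e=[17,-9,90] → ·
    (4,1)@(9, 3): e=[3,33,62] → #
    (6,1)@(13, 3): e=[35,-7,70] → ·
    (3,2)@(7, 5): e=[5,55,38] → #
    (6,2)@(13, 5): e=[53,-5,50] → ·
    (2,3)@(5, 7): e=[7,77,14] → #
    (6,3)@(13, 7): e=[71,-3,30] → ·
    (2,4)@(5, 9): e=[25,79,-6] → ·
    (3,4)@(7, 9): e=[41,59,-2] → ·
    (4,4)@(9, 9): e=[57,39,2] → #
    (6,4)@(13, 9): e=[89,-1,10] → ·
  covered (12 px):
    · · · · · # ·
    · · · · # # ·
    · · · # # # ·
    · · # # # # ·
    · · · · # # ·
    · · · · · · ·
    · · · · · · ·
    · · · · · · ·
    · · · · · · ·
    · · · · · · ·

Result: "outside"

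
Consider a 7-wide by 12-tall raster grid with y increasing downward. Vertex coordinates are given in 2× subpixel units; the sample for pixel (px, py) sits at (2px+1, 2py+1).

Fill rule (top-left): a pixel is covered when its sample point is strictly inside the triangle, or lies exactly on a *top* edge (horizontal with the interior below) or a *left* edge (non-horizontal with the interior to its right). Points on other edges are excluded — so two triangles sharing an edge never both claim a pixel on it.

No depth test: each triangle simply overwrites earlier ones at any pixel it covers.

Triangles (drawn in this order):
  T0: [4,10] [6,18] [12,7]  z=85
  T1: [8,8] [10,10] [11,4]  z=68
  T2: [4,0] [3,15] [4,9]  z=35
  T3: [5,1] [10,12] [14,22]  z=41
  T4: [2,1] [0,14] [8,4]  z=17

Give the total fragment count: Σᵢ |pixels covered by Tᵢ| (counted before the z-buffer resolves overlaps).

T0:
  2·area = 70  (B↔C swapped to make it positive)
  edge (4, 10)→(12, 7): d=(8,-3) top-left  bias=+0
  edge (12, 7)→(6, 18): d=(-6,11) right/bottom  bias=-1
  edge (6, 18)→(4, 10): d=(-2,-8) top-left  bias=+0
    (3,4)@(7, 9): e=[1,43,26] → █
    (4,4)@(9, 9): e=[7,21,42] → █
    (5,4)@(11, 9): e=[13,-1,58] → ·
    (2,5)@(5, 11): e=[11,53,6] → █
    (5,5)@(11, 11): e=[29,-13,54] → ·
    (2,6)@(5, 13): e=[27,41,2] → █
    (4,6)@(9, 13): e=[39,-3,34] → ·
    (2,7)@(5, 15): e=[43,29,-2] → ·
    (3,7)@(7, 15): e=[49,7,14] → █
    (4,7)@(9, 15): e=[55,-15,30] → ·
    (3,8)@(7, 17): e=[65,-5,10] → ·
  covered (8 px):
    · · · · · · ·
    · · · · · · ·
    · · · · · · ·
    · · · · · · ·
    · · · █ █ · ·
    · · █ █ █ · ·
    · · █ █ · · ·
    · · · █ · · ·
    · · · · · · ·
    · · · · · · ·
    · · · · · · ·
    · · · · · · ·
T1:
  2·area = 14  (B↔C swapped to make it positive)
  edge (8, 8)→(11, 4): d=(3,-4) top-left  bias=+0
  edge (11, 4)→(10, 10): d=(-1,6) right/bottom  bias=-1
  edge (10, 10)→(8, 8): d=(-2,-2) top-left  bias=+0
    (0,0)@(1, 1): e=[-49,63,0] → ·  [on edge]
    (1,1)@(3, 3): e=[-35,49,0] → ·  [on edge]
    (2,2)@(5, 5): e=[-21,35,0] → ·  [on edge]
    (3,3)@(7, 7): e=[-7,21,0] → ·  [on edge]
    (4,3)@(9, 7): e=[1,9,4] → █
    (5,3)@(11, 7): e=[9,-3,8] → ·
    (4,4)@(9, 9): e=[7,7,0] → █  [on edge]
    (5,4)@(11, 9): e=[15,-5,4] → ·
    (4,5)@(9, 11): e=[13,5,-4] → ·
    (5,5)@(11, 11): e=[21,-7,0] → ·  [on edge]
    (6,6)@(13, 13): e=[35,-21,0] → ·  [on edge]
  covered (2 px):
    · · · · · · ·
    · · · · · · ·
    · · · · · · ·
    · · · · █ · ·
    · · · · █ · ·
    · · · · · · ·
    · · · · · · ·
    · · · · · · ·
    · · · · · · ·
    · · · · · · ·
    · · · · · · ·
    · · · · · · ·
T2:
  2·area = 9  (B↔C swapped to make it positive)
  edge (4, 0)→(4, 9): d=(0,9) right/bottom  bias=-1
  edge (4, 9)→(3, 15): d=(-1,6) right/bottom  bias=-1
  edge (3, 15)→(4, 0): d=(1,-15) top-left  bias=+0
    (2,1)@(5, 3): e=[-9,0,18] → ·  [on edge]
    (1,7)@(3, 15): e=[9,0,0] → ·  [on edge]
  covered (0 px):
    · · · · · · ·
    · · · · · · ·
    · · · · · · ·
    · · · · · · ·
    · · · · · · ·
    · · · · · · ·
    · · · · · · ·
    · · · · · · ·
    · · · · · · ·
    · · · · · · ·
    · · · · · · ·
    · · · · · · ·
T3:
  2·area = 6
  edge (5, 1)→(10, 12): d=(5,11) right/bottom  bias=-1
  edge (10, 12)→(14, 22): d=(4,10) right/bottom  bias=-1
  edge (14, 22)→(5, 1): d=(-9,-21) top-left  bias=+0
    (2,0)@(5, 1): e=[0,6,0] → ·  [on edge]
    (5,7)@(11, 15): e=[4,2,0] → █  [on edge]
    (6,7)@(13, 15): e=[-18,-18,42] → ·
    (5,8)@(11, 17): e=[14,10,-18] → ·
  covered (1 px):
    · · · · · · ·
    · · · · · · ·
    · · · · · · ·
    · · · · · · ·
    · · · · · · ·
    · · · · · · ·
    · · · · · · ·
    · · · · · █ ·
    · · · · · · ·
    · · · · · · ·
    · · · · · · ·
    · · · · · · ·
T4:
  2·area = 84  (B↔C swapped to make it positive)
  edge (2, 1)→(8, 4): d=(6,3) right/bottom  bias=-1
  edge (8, 4)→(0, 14): d=(-8,10) right/bottom  bias=-1
  edge (0, 14)→(2, 1): d=(2,-13) top-left  bias=+0
    (1,1)@(3, 3): e=[9,58,17] → █
    (2,1)@(5, 3): e=[3,38,43] → █
    (3,1)@(7, 3): e=[-3,18,69] → ·
    (1,2)@(3, 5): e=[21,42,21] → █
    (3,2)@(7, 5): e=[9,2,73] → █
    (4,2)@(9, 5): e=[3,-18,99] → ·
    (1,3)@(3, 7): e=[33,26,25] → █
    (3,3)@(7, 7): e=[21,-14,77] → ·
    (0,4)@(1, 9): e=[51,30,3] → █
    (2,4)@(5, 9): e=[39,-10,55] → ·
    (0,5)@(1, 11): e=[63,14,7] → █
    (1,5)@(3, 11): e=[57,-6,33] → ·
  covered (10 px):
    · · · · · · ·
    · █ █ · · · ·
    · █ █ █ · · ·
    · █ █ · · · ·
    █ █ · · · · ·
    █ · · · · · ·
    · · · · · · ·
    · · · · · · ·
    · · · · · · ·
    · · · · · · ·
    · · · · · · ·
    · · · · · · ·

Result: 21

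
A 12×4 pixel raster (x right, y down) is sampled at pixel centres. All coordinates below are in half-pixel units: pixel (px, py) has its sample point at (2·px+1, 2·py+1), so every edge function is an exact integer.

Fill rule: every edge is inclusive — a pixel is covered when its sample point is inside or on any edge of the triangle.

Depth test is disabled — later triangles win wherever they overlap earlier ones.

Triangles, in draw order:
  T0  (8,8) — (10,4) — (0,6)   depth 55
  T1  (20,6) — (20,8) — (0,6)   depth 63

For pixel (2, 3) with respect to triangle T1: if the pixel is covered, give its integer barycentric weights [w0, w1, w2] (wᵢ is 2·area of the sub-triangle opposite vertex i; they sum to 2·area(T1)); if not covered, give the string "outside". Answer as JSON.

T0:
  2·area = 36  (B↔C swapped to make it positive)
  edge (8, 8)→(0, 6): d=(-8,-2) inclusive
  edge (0, 6)→(10, 4): d=(10,-2) inclusive
  edge (10, 4)→(8, 8): d=(-2,4) inclusive
    (7,1)@(15, 3): e=[54,0,-18] → ·  [on edge]
    (2,2)@(5, 5): e=[18,0,18] → #  [on edge]
    (3,2)@(7, 5): e=[22,4,10] → #
    (4,2)@(9, 5): e=[26,8,2] → #
    (5,2)@(11, 5): e=[30,12,-6] → ·
    (2,3)@(5, 7): e=[2,20,14] → #
    (4,3)@(9, 7): e=[10,28,-2] → ·
  covered (5 px):
    · · · · · · · · · · · ·
    · · · · · · · · · · · ·
    · · # # # · · · · · · ·
    · · # # · · · · · · · ·
T1:
  2·area = 40
  edge (20, 6)→(20, 8): d=(0,2) inclusive
  edge (20, 8)→(0, 6): d=(-20,-2) inclusive
  edge (0, 6)→(20, 6): d=(20,0) inclusive
    (5,3)@(11, 7): e=[18,2,20] → #
    (6,3)@(13, 7): e=[14,6,20] → #
    (7,3)@(15, 7): e=[10,10,20] → #
    (8,3)@(17, 7): e=[6,14,20] → #
    (9,3)@(19, 7): e=[2,18,20] → #
    (10,3)@(21, 7): e=[-2,22,20] → ·
  covered (5 px):
    · · · · · · · · · · · ·
    · · · · · · · · · · · ·
    · · · · · · · · · · · ·
    · · · · · # # # # # · ·

Result: "outside"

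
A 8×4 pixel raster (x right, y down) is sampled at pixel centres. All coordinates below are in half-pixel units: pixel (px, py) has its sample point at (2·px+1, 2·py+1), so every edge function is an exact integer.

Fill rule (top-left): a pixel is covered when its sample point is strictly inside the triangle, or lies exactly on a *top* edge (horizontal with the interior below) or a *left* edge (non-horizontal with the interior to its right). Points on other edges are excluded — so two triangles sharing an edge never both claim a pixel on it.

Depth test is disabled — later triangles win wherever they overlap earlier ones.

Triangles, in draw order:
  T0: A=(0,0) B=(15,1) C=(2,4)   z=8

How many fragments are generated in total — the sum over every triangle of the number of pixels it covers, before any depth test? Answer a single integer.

T0:
  2·area = 58
  edge (0, 0)→(15, 1): d=(15,1) right/bottom  bias=-1
  edge (15, 1)→(2, 4): d=(-13,3) right/bottom  bias=-1
  edge (2, 4)→(0, 0): d=(-2,-4) top-left  bias=+0
    (0,0)@(1, 1): e=[14,42,2] → #
    (1,0)@(3, 1): e=[12,36,10] → #
    (2,0)@(5, 1): e=[10,30,18] → #
    (3,0)@(7, 1): e=[8,24,26] → #
    (4,0)@(9, 1): e=[6,18,34] → #
    (5,0)@(11, 1): e=[4,12,42] → #
    (6,0)@(13, 1): e=[2,6,50] → #
    (7,0)@(15, 1): e=[0,0,58] → ·  [on edge]
    (0,1)@(1, 3): e=[44,16,-2] → ·
    (1,1)@(3, 3): e=[42,10,6] → #
    (3,1)@(7, 3): e=[38,-2,22] → ·
    (4,1)@(9, 3): e=[36,-8,30] → ·
  covered (9 px):
    # # # # # # # ·
    · # # · · · · ·
    · · · · · · · ·
    · · · · · · · ·

Final: 9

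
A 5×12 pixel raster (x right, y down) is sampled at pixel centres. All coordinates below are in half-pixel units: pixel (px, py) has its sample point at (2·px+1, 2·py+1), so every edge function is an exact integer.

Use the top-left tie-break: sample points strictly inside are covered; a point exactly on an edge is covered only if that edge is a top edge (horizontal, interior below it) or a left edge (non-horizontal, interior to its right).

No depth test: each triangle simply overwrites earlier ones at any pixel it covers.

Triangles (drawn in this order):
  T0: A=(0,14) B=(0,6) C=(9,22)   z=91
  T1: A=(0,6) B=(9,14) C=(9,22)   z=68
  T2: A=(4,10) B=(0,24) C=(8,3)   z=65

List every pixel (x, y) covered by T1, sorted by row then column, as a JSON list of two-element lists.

T0:
  2·area = 72
  edge (0, 14)→(0, 6): d=(0,-8) top-left  bias=+0
  edge (0, 6)→(9, 22): d=(9,16) right/bottom  bias=-1
  edge (9, 22)→(0, 14): d=(-9,-8) top-left  bias=+0
    (0,4)@(1, 9): e=[8,11,53] → █
    (1,4)@(3, 9): e=[24,-21,69] → ·
    (0,5)@(1, 11): e=[8,29,35] → █
    (1,5)@(3, 11): e=[24,-3,51] → ·
    (0,6)@(1, 13): e=[8,47,17] → █
    (1,6)@(3, 13): e=[24,15,33] → █
    (2,6)@(5, 13): e=[40,-17,49] → ·
    (0,7)@(1, 15): e=[8,65,-1] → ·
    (1,7)@(3, 15): e=[24,33,15] → █
    (2,7)@(5, 15): e=[40,1,31] → █
    (3,7)@(7, 15): e=[56,-31,47] → ·
    (1,8)@(3, 17): e=[24,51,-3] → ·
  covered (8 px):
    · · · · ·
    · · · · ·
    · · · · ·
    · · · · ·
    █ · · · ·
    █ · · · ·
    █ █ · · ·
    · █ █ · ·
    · · █ · ·
    · · · █ ·
    · · · · ·
    · · · · ·
T1:
  2·area = 72
  edge (0, 6)→(9, 14): d=(9,8) right/bottom  bias=-1
  edge (9, 14)→(9, 22): d=(0,8) right/bottom  bias=-1
  edge (9, 22)→(0, 6): d=(-9,-16) top-left  bias=+0
    (4,0)@(9, 1): e=[-117,0,189] → ·  [on edge]
    (4,1)@(9, 3): e=[-99,0,171] → ·  [on edge]
    (4,2)@(9, 5): e=[-81,0,153] → ·  [on edge]
    (0,3)@(1, 7): e=[1,64,7] → █
    (1,3)@(3, 7): e=[-15,48,39] → ·
    (4,3)@(9, 7): e=[-63,0,135] → ·  [on edge]
    (0,4)@(1, 9): e=[19,64,-11] → ·
    (1,4)@(3, 9): e=[3,48,21] → █
    (2,4)@(5, 9): e=[-13,32,53] → ·
    (4,4)@(9, 9): e=[-45,0,117] → ·  [on edge]
    (1,5)@(3, 11): e=[21,48,3] → █
    (2,5)@(5, 11): e=[5,32,35] → █
    (4,5)@(9, 11): e=[-27,0,99] → ·  [on edge]
    (4,6)@(9, 13): e=[-9,0,81] → ·  [on edge]
    (4,7)@(9, 15): e=[9,0,63] → ·  [on edge]
    (4,8)@(9, 17): e=[27,0,45] → ·  [on edge]
    (4,9)@(9, 19): e=[45,0,27] → ·  [on edge]
    (4,10)@(9, 21): e=[63,0,9] → ·  [on edge]
    (4,11)@(9, 23): e=[81,0,-9] → ·  [on edge]
  covered (8 px):
    · · · · ·
    · · · · ·
    · · · · ·
    █ · · · ·
    · █ · · ·
    · █ █ · ·
    · · █ █ ·
    · · · █ ·
    · · · █ ·
    · · · · ·
    · · · · ·
    · · · · ·
T2:
  2·area = 28  (B↔C swapped to make it positive)
  edge (4, 10)→(8, 3): d=(4,-7) top-left  bias=+0
  edge (8, 3)→(0, 24): d=(-8,21) right/bottom  bias=-1
  edge (0, 24)→(4, 10): d=(4,-14) top-left  bias=+0
    (3,2)@(7, 5): e=[1,5,22] → █
    (4,2)@(9, 5): e=[15,-37,50] → ·
    (3,3)@(7, 7): e=[9,-11,30] → ·
    (2,4)@(5, 9): e=[3,15,10] → █
    (3,4)@(7, 9): e=[17,-27,38] → ·
    (2,5)@(5, 11): e=[11,-1,18] → ·
    (1,7)@(3, 15): e=[13,9,6] → █
    (2,7)@(5, 15): e=[27,-33,34] → ·
    (1,8)@(3, 17): e=[21,-7,14] → ·
    (0,10)@(1, 21): e=[23,3,2] → █
    (1,10)@(3, 21): e=[37,-39,30] → ·
    (0,11)@(1, 23): e=[31,-13,10] → ·
  covered (4 px):
    · · · · ·
    · · · · ·
    · · · █ ·
    · · · · ·
    · · █ · ·
    · · · · ·
    · · · · ·
    · █ · · ·
    · · · · ·
    · · · · ·
    █ · · · ·
    · · · · ·

Answer: [[0,3],[1,4],[1,5],[2,5],[2,6],[3,6],[3,7],[3,8]]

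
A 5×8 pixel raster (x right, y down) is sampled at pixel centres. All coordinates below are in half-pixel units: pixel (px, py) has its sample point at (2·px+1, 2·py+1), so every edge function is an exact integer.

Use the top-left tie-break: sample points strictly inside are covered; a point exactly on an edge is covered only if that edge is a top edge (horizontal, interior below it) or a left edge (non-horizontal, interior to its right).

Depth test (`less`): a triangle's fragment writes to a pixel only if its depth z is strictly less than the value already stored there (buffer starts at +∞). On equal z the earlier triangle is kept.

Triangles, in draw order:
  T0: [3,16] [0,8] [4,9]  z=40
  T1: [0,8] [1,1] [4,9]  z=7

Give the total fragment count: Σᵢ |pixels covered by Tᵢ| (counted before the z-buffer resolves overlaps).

T0:
  2·area = 29
  edge (3, 16)→(0, 8): d=(-3,-8) top-left  bias=+0
  edge (0, 8)→(4, 9): d=(4,1) right/bottom  bias=-1
  edge (4, 9)→(3, 16): d=(-1,7) right/bottom  bias=-1
    (0,4)@(1, 9): e=[5,3,21] → #
    (1,4)@(3, 9): e=[21,1,7] → #
    (2,4)@(5, 9): e=[37,-1,-7] → ·
    (0,5)@(1, 11): e=[-1,11,19] → ·
    (1,5)@(3, 11): e=[15,9,5] → #
    (2,5)@(5, 11): e=[31,7,-9] → ·
    (1,6)@(3, 13): e=[9,17,3] → #
    (2,6)@(5, 13): e=[25,15,-11] → ·
    (1,7)@(3, 15): e=[3,25,1] → #
    (2,7)@(5, 15): e=[19,23,-13] → ·
  covered (5 px):
    · · · · ·
    · · · · ·
    · · · · ·
    · · · · ·
    # # · · ·
    · # · · ·
    · # · · ·
    · # · · ·
T1:
  2·area = 29
  edge (0, 8)→(1, 1): d=(1,-7) top-left  bias=+0
  edge (1, 1)→(4, 9): d=(3,8) right/bottom  bias=-1
  edge (4, 9)→(0, 8): d=(-4,-1) top-left  bias=+0
    (0,0)@(1, 1): e=[0,0,29] → ·  [on edge]
    (0,1)@(1, 3): e=[2,6,21] → #
    (1,1)@(3, 3): e=[16,-10,23] → ·
    (0,2)@(1, 5): e=[4,12,13] → #
    (1,2)@(3, 5): e=[18,-4,15] → ·
    (0,3)@(1, 7): e=[6,18,5] → #
    (1,3)@(3, 7): e=[20,2,7] → #
    (2,3)@(5, 7): e=[34,-14,9] → ·
    (0,4)@(1, 9): e=[8,24,-3] → ·
    (1,4)@(3, 9): e=[22,8,-1] → ·
  covered (4 px):
    · · · · ·
    # · · · ·
    # · · · ·
    # # · · ·
    · · · · ·
    · · · · ·
    · · · · ·
    · · · · ·

Final: 9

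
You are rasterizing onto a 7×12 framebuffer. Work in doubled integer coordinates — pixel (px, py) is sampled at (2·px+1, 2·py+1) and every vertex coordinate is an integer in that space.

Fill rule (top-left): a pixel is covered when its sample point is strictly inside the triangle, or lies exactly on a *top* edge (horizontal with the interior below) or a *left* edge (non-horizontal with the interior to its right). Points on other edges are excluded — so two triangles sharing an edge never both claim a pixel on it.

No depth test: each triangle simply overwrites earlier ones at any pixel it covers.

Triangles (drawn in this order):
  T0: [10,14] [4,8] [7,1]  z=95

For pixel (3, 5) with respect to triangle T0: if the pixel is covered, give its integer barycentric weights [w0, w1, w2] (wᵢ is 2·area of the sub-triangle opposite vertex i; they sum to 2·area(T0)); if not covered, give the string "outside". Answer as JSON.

T0:
  2·area = 60
  edge (10, 14)→(4, 8): d=(-6,-6) top-left  bias=+0
  edge (4, 8)→(7, 1): d=(3,-7) top-left  bias=+0
  edge (7, 1)→(10, 14): d=(3,13) right/bottom  bias=-1
    (3,0)@(7, 1): e=[60,0,0] → ·  [on edge]
    (3,1)@(7, 3): e=[48,6,6] → █
    (4,1)@(9, 3): e=[60,20,-20] → ·
    (0,2)@(1, 5): e=[0,-30,90] → ·  [on edge]
    (3,2)@(7, 5): e=[36,12,12] → █
    (4,2)@(9, 5): e=[48,26,-14] → ·
    (1,3)@(3, 7): e=[0,-10,70] → ·  [on edge]
    (2,3)@(5, 7): e=[12,4,44] → █
    (4,3)@(9, 7): e=[36,32,-8] → ·
    (2,4)@(5, 9): e=[0,10,50] → █  [on edge]
    (4,4)@(9, 9): e=[24,38,-2] → ·
    (2,5)@(5, 11): e=[-12,16,56] → ·
    (3,5)@(7, 11): e=[0,30,30] → █  [on edge]
    (4,6)@(9, 13): e=[0,50,10] → █  [on edge]
    (0,7)@(1, 15): e=[-60,0,120] → ·  [on edge]
    (5,7)@(11, 15): e=[0,70,-10] → ·  [on edge]
    (6,8)@(13, 17): e=[0,90,-30] → ·  [on edge]
  covered (9 px):
    · · · · · · ·
    · · · █ · · ·
    · · · █ · · ·
    · · █ █ · · ·
    · · █ █ · · ·
    · · · █ █ · ·
    · · · · █ · ·
    · · · · · · ·
    · · · · · · ·
    · · · · · · ·
    · · · · · · ·
    · · · · · · ·

Final: [30,30,0]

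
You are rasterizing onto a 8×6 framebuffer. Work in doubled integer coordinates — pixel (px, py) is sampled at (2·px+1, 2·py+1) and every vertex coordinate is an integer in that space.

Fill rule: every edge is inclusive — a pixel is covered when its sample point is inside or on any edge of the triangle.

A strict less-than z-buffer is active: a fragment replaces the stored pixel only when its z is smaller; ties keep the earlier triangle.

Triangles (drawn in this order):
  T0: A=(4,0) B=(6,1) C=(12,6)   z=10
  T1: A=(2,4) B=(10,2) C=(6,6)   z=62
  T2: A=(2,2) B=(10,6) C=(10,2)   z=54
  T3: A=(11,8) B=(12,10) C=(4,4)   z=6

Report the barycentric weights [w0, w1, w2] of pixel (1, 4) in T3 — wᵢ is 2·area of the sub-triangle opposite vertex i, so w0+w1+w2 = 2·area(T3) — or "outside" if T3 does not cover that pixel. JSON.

T0:
  2·area = 4
  edge (4, 0)→(6, 1): d=(2,1) inclusive
  edge (6, 1)→(12, 6): d=(6,5) inclusive
  edge (12, 6)→(4, 0): d=(-8,-6) inclusive
  covered (0 px):
    · · · · · · · ·
    · · · · · · · ·
    · · · · · · · ·
    · · · · · · · ·
    · · · · · · · ·
    · · · · · · · ·
T1:
  2·area = 24
  edge (2, 4)→(10, 2): d=(8,-2) inclusive
  edge (10, 2)→(6, 6): d=(-4,4) inclusive
  edge (6, 6)→(2, 4): d=(-4,-2) inclusive
    (5,0)@(11, 1): e=[-6,0,30] → ·  [on edge]
    (3,1)@(7, 3): e=[2,8,14] → #
    (4,1)@(9, 3): e=[6,0,18] → #  [on edge]
    (5,1)@(11, 3): e=[10,-8,22] → ·
    (2,2)@(5, 5): e=[14,8,2] → #
    (3,2)@(7, 5): e=[18,0,6] → #  [on edge]
    (4,2)@(9, 5): e=[22,-8,10] → ·
    (2,3)@(5, 7): e=[30,0,-6] → ·  [on edge]
    (3,3)@(7, 7): e=[34,-8,-2] → ·
    (1,4)@(3, 9): e=[42,0,-18] → ·  [on edge]
    (0,5)@(1, 11): e=[54,0,-30] → ·  [on edge]
  covered (4 px):
    · · · · · · · ·
    · · · # # · · ·
    · · # # · · · ·
    · · · · · · · ·
    · · · · · · · ·
    · · · · · · · ·
T2:
  2·area = 32  (B↔C swapped to make it positive)
  edge (2, 2)→(10, 2): d=(8,0) inclusive
  edge (10, 2)→(10, 6): d=(0,4) inclusive
  edge (10, 6)→(2, 2): d=(-8,-4) inclusive
    (2,1)@(5, 3): e=[8,20,4] → #
    (3,1)@(7, 3): e=[8,12,12] → #
    (4,1)@(9, 3): e=[8,4,20] → #
    (5,1)@(11, 3): e=[8,-4,28] → ·
    (2,2)@(5, 5): e=[24,20,-12] → ·
    (3,2)@(7, 5): e=[24,12,-4] → ·
    (4,2)@(9, 5): e=[24,4,4] → #
    (5,2)@(11, 5): e=[24,-4,12] → ·
    (4,3)@(9, 7): e=[40,4,-12] → ·
  covered (4 px):
    · · · · · · · ·
    · · # # # · · ·
    · · · · # · · ·
    · · · · · · · ·
    · · · · · · · ·
    · · · · · · · ·
T3:
  2·area = 10
  edge (11, 8)→(12, 10): d=(1,2) inclusive
  edge (12, 10)→(4, 4): d=(-8,-6) inclusive
  edge (4, 4)→(11, 8): d=(7,4) inclusive
    (4,3)@(9, 7): e=[3,6,1] → #
    (5,3)@(11, 7): e=[-1,18,-7] → ·
    (4,4)@(9, 9): e=[5,-10,15] → ·
    (5,4)@(11, 9): e=[1,2,7] → #
    (6,4)@(13, 9): e=[-3,14,-1] → ·
    (5,5)@(11, 11): e=[3,-14,21] → ·
  covered (2 px):
    · · · · · · · ·
    · · · · · · · ·
    · · · · · · · ·
    · · · · # · · ·
    · · · · · # · ·
    · · · · · · · ·

Result: "outside"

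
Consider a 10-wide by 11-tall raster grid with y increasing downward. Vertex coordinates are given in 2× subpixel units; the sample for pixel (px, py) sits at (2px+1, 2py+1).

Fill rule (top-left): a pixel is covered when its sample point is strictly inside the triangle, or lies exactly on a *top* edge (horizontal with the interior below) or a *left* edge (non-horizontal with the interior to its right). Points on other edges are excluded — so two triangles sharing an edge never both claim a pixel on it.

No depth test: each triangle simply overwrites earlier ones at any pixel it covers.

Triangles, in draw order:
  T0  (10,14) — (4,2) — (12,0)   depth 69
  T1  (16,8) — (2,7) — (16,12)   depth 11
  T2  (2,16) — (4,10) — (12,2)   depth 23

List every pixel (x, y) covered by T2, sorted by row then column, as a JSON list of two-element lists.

T0:
  2·area = 108
  edge (10, 14)→(4, 2): d=(-6,-12) top-left  bias=+0
  edge (4, 2)→(12, 0): d=(8,-2) top-left  bias=+0
  edge (12, 0)→(10, 14): d=(-2,14) right/bottom  bias=-1
    (4,0)@(9, 1): e=[66,2,40] → X
    (5,0)@(11, 1): e=[90,6,12] → X
    (6,0)@(13, 1): e=[114,10,-16] → .
    (2,1)@(5, 3): e=[6,10,92] → X
    (3,1)@(7, 3): e=[30,14,64] → X
    (6,1)@(13, 3): e=[102,26,-20] → .
    (2,2)@(5, 5): e=[-6,26,88] → .
    (3,2)@(7, 5): e=[18,30,60] → X
    (6,2)@(13, 5): e=[90,42,-24] → .
    (3,3)@(7, 7): e=[6,46,56] → X
    (5,3)@(11, 7): e=[54,54,0] → .  [on edge]
    (3,4)@(7, 9): e=[-6,62,52] → .
    (4,10)@(9, 21): e=[-54,162,0] → .  [on edge]
  covered (13 px):
    . . . . X X . . . .
    . . X X X X . . . .
    . . . X X X . . . .
    . . . X X . . . . .
    . . . . X . . . . .
    . . . . X . . . . .
    . . . . . . . . . .
    . . . . . . . . . .
    . . . . . . . . . .
    . . . . . . . . . .
    . . . . . . . . . .
T1:
  2·area = 56  (B↔C swapped to make it positive)
  edge (16, 8)→(16, 12): d=(0,4) right/bottom  bias=-1
  edge (16, 12)→(2, 7): d=(-14,-5) top-left  bias=+0
  edge (2, 7)→(16, 8): d=(14,1) right/bottom  bias=-1
    (4,4)@(9, 9): e=[28,7,21] → X
    (5,4)@(11, 9): e=[20,17,19] → X
    (6,4)@(13, 9): e=[12,27,17] → X
    (7,4)@(15, 9): e=[4,37,15] → X
    (8,4)@(17, 9): e=[-4,47,13] → .
    (4,5)@(9, 11): e=[28,-21,49] → .
    (5,5)@(11, 11): e=[20,-11,47] → .
    (6,5)@(13, 11): e=[12,-1,45] → .
    (7,5)@(15, 11): e=[4,9,43] → X
    (8,5)@(17, 11): e=[-4,19,41] → .
    (7,6)@(15, 13): e=[4,-19,71] → .
  covered (5 px):
    . . . . . . . . . .
    . . . . . . . . . .
    . . . . . . . . . .
    . . . . . . . . . .
    . . . . X X X X . .
    . . . . . . . X . .
    . . . . . . . . . .
    . . . . . . . . . .
    . . . . . . . . . .
    . . . . . . . . . .
    . . . . . . . . . .
T2:
  2·area = 32
  edge (2, 16)→(4, 10): d=(2,-6) top-left  bias=+0
  edge (4, 10)→(12, 2): d=(8,-8) top-left  bias=+0
  edge (12, 2)→(2, 16): d=(-10,14) right/bottom  bias=-1
    (3,0)@(7, 1): e=[0,-48,80] → .  [on edge]
    (6,0)@(13, 1): e=[36,0,-4] → .  [on edge]
    (5,1)@(11, 3): e=[28,0,4] → X  [on edge]
    (6,1)@(13, 3): e=[40,16,-24] → .
    (4,2)@(9, 5): e=[20,0,12] → X  [on edge]
    (5,2)@(11, 5): e=[32,16,-16] → .
    (2,3)@(5, 7): e=[0,-16,48] → .  [on edge]
    (3,3)@(7, 7): e=[12,0,20] → X  [on edge]
    (4,3)@(9, 7): e=[24,16,-8] → .
    (2,4)@(5, 9): e=[4,0,28] → X  [on edge]
    (3,4)@(7, 9): e=[16,16,0] → .  [on edge]
    (1,5)@(3, 11): e=[-4,0,36] → .  [on edge]
    (0,6)@(1, 13): e=[-12,0,44] → .  [on edge]
    (1,6)@(3, 13): e=[0,16,16] → X  [on edge]
    (0,9)@(1, 19): e=[0,48,-16] → .  [on edge]
  covered (6 px):
    . . . . . . . . . .
    . . . . . X . . . .
    . . . . X . . . . .
    . . . X . . . . . .
    . . X . . . . . . .
    . . X . . . . . . .
    . X . . . . . . . .
    . . . . . . . . . .
    . . . . . . . . . .
    . . . . . . . . . .
    . . . . . . . . . .

Final: [[5,1],[4,2],[3,3],[2,4],[2,5],[1,6]]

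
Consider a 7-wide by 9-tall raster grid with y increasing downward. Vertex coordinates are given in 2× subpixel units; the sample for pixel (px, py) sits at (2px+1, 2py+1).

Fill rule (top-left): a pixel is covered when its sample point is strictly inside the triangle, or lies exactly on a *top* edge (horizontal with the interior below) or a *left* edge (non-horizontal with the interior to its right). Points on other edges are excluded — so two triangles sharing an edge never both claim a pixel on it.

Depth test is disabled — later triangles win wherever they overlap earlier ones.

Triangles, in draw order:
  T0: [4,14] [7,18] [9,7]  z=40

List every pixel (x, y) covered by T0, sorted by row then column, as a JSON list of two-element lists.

T0:
  2·area = 41  (B↔C swapped to make it positive)
  edge (4, 14)→(9, 7): d=(5,-7) top-left  bias=+0
  edge (9, 7)→(7, 18): d=(-2,11) right/bottom  bias=-1
  edge (7, 18)→(4, 14): d=(-3,-4) top-left  bias=+0
    (4,3)@(9, 7): e=[0,0,41] → .  [on edge]
    (3,5)@(7, 11): e=[6,14,21] → X
    (4,5)@(9, 11): e=[20,-8,29] → .
    (2,6)@(5, 13): e=[2,32,7] → X
    (4,6)@(9, 13): e=[30,-12,23] → .
    (2,7)@(5, 15): e=[12,28,1] → X
    (4,7)@(9, 15): e=[40,-16,17] → .
    (2,8)@(5, 17): e=[22,24,-5] → .
    (3,8)@(7, 17): e=[36,2,3] → X
    (4,8)@(9, 17): e=[50,-20,11] → .
  covered (6 px):
    . . . . . . .
    . . . . . . .
    . . . . . . .
    . . . . . . .
    . . . . . . .
    . . . X . . .
    . . X X . . .
    . . X X . . .
    . . . X . . .

Final: [[3,5],[2,6],[3,6],[2,7],[3,7],[3,8]]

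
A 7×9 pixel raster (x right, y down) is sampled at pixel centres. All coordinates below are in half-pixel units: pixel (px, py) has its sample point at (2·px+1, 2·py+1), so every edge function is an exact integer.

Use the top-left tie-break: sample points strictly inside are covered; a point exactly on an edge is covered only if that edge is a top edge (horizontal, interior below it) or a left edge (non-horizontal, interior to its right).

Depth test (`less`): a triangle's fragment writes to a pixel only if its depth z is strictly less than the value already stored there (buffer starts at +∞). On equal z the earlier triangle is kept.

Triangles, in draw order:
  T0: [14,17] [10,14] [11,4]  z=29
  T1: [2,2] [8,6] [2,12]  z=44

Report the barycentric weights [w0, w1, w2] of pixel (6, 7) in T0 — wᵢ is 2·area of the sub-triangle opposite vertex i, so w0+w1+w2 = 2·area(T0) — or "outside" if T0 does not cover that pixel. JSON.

T0:
  2·area = 43
  edge (14, 17)→(10, 14): d=(-4,-3) top-left  bias=+0
  edge (10, 14)→(11, 4): d=(1,-10) top-left  bias=+0
  edge (11, 4)→(14, 17): d=(3,13) right/bottom  bias=-1
    (5,2)@(11, 5): e=[39,1,3] → █
    (6,2)@(13, 5): e=[45,21,-23] → ·
    (5,3)@(11, 7): e=[31,3,9] → █
    (6,3)@(13, 7): e=[37,23,-17] → ·
    (5,4)@(11, 9): e=[23,5,15] → █
    (6,4)@(13, 9): e=[29,25,-11] → ·
    (5,5)@(11, 11): e=[15,7,21] → █
    (6,5)@(13, 11): e=[21,27,-5] → ·
    (5,6)@(11, 13): e=[7,9,27] → █
    (6,6)@(13, 13): e=[13,29,1] → █
    (5,7)@(11, 15): e=[-1,11,33] → ·
    (6,7)@(13, 15): e=[5,31,7] → █
  covered (7 px):
    · · · · · · ·
    · · · · · · ·
    · · · · · █ ·
    · · · · · █ ·
    · · · · · █ ·
    · · · · · █ ·
    · · · · · █ █
    · · · · · · █
    · · · · · · ·
T1:
  2·area = 60
  edge (2, 2)→(8, 6): d=(6,4) right/bottom  bias=-1
  edge (8, 6)→(2, 12): d=(-6,6) right/bottom  bias=-1
  edge (2, 12)→(2, 2): d=(0,-10) top-left  bias=+0
    (6,0)@(13, 1): e=[-50,0,110] → ·  [on edge]
    (1,1)@(3, 3): e=[2,48,10] → █
    (2,1)@(5, 3): e=[-6,36,30] → ·
    (5,1)@(11, 3): e=[-30,0,90] → ·  [on edge]
    (1,2)@(3, 5): e=[14,36,10] → █
    (2,2)@(5, 5): e=[6,24,30] → █
    (3,2)@(7, 5): e=[-2,12,50] → ·
    (4,2)@(9, 5): e=[-10,0,70] → ·  [on edge]
    (1,3)@(3, 7): e=[26,24,10] → █
    (3,3)@(7, 7): e=[10,0,50] → ·  [on edge]
    (1,4)@(3, 9): e=[38,12,10] → █
    (2,4)@(5, 9): e=[30,0,30] → ·  [on edge]
    (1,5)@(3, 11): e=[50,0,10] → ·  [on edge]
    (0,6)@(1, 13): e=[70,0,-10] → ·  [on edge]
  covered (6 px):
    · · · · · · ·
    · █ · · · · ·
    · █ █ · · · ·
    · █ █ · · · ·
    · █ · · · · ·
    · · · · · · ·
    · · · · · · ·
    · · · · · · ·
    · · · · · · ·

Answer: [31,7,5]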